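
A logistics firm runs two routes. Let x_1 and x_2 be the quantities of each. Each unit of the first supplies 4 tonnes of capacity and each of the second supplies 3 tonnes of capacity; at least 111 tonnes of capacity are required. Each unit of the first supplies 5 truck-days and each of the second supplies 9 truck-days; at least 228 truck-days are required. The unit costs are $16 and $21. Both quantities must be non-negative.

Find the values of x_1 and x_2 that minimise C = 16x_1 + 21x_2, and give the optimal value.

x_1 = 15, x_2 = 17, minimum C = 597

Feasible corners and C = 16x_1 + 21x_2:
  (0, 37) → C = 777
  (228/5, 0) → C = 3648/5
  (15, 17) → C = 597
The feasible region is unbounded (it extends along (0, 1), (1, 0)), but C strictly increases along every unbounded feasible direction, so there is no improving ray and the minimum is attained at a vertex.

The binding constraints are 4x_1 + 3x_2 = 111 and 5x_1 + 9x_2 = 228.
Solving simultaneously gives x_1 = 15, x_2 = 17.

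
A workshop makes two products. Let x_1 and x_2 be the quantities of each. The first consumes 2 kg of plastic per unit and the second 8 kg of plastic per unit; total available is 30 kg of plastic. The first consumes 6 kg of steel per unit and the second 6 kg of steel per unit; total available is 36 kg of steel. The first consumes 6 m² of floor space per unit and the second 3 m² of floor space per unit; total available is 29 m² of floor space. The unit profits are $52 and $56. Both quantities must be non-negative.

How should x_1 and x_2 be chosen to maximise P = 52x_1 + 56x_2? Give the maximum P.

x_1 = 3, x_2 = 3, maximum P = 324

Feasible corners and P = 52x_1 + 56x_2:
  (0, 0) → P = 0
  (0, 15/4) → P = 210
  (29/6, 0) → P = 754/3
  (3, 3) → P = 324
  (11/3, 7/3) → P = 964/3

The binding constraints are 2x_1 + 8x_2 = 30 and 6x_1 + 6x_2 = 36.
Solving simultaneously gives x_1 = 3, x_2 = 3.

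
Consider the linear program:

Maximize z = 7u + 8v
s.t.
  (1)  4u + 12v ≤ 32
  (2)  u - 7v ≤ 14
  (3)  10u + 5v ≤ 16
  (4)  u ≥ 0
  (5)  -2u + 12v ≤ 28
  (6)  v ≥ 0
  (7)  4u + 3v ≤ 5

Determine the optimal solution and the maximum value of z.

Extreme points and z = 7u + 8v:
  (0, 0) → z = 0
  (0, 5/3) → z = 40/3
  (5/4, 0) → z = 35/4

The optimum lies where u = 0 and 4u + 3v = 5.
Solving simultaneously gives u = 0, v = 5/3.

u = 0, v = 5/3, maximum z = 40/3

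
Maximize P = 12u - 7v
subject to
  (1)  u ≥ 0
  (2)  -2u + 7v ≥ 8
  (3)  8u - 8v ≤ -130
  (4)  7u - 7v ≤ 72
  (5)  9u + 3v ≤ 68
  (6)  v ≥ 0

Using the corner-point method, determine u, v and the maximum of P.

u = 77/48, v = 857/48, maximum P = -5075/48

Extreme points and P = 12u - 7v:
  (0, 65/4) → P = -455/4
  (0, 68/3) → P = -476/3
  (77/48, 857/48) → P = -5075/48

At the optimal vertex, 8u - 8v = -130 and 9u + 3v = 68.
Solving simultaneously gives u = 77/48, v = 857/48.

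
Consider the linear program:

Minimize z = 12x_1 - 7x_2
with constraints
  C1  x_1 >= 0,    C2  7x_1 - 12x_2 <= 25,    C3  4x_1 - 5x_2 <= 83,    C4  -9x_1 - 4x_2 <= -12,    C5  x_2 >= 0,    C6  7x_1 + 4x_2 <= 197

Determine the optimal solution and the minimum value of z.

x_1 = 0, x_2 = 197/4, minimum z = -1379/4

Corner points and z = 12x_1 - 7x_2:
  (0, 3) → z = -21
  (0, 197/4) → z = -1379/4
  (25/7, 0) → z = 300/7
  (22, 43/4) → z = 755/4
  (4/3, 0) → z = 16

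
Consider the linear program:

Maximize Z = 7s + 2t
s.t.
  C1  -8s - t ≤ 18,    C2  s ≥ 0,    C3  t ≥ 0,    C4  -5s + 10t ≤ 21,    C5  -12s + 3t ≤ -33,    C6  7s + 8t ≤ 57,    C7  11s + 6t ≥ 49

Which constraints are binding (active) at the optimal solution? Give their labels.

Extreme points and Z = 7s + 2t:
  (57/7, 0) → Z = 57
  (49/11, 0) → Z = 343/11
  (145/39, 151/39) → Z = 439/13
  (23/7, 15/7) → Z = 191/7

The maximum is at (57/7, 0). Substituting into each constraint, equality holds for C3 and C6; the remaining constraints have slack.

C3 and C6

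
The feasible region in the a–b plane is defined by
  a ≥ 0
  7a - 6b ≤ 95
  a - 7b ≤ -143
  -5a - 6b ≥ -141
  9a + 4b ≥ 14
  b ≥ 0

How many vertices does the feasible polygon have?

Intersecting each pair of boundary lines and keeping only the points that satisfy every inequality leaves:
  (0, 143/7)
  (0, 47/2)
  (129/41, 856/41)

3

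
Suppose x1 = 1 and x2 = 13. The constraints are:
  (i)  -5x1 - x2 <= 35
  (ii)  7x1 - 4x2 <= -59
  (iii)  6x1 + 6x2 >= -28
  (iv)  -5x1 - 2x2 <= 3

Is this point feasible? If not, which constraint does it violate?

Constraint (ii): 7x1 - 4x2 = -45, which is not ≤ -59. All other constraints are satisfied.

not feasible — violates (ii)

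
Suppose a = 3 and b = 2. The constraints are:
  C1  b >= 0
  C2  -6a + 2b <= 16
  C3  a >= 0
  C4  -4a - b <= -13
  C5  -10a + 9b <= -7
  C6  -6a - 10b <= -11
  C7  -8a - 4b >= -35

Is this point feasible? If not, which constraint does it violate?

C1: 2 ≥ 0 ✓
C2: -14 ≤ 16 ✓
C3: 3 ≥ 0 ✓
C4: -14 ≤ -13 ✓
C5: -12 ≤ -7 ✓
C6: -38 ≤ -11 ✓
C7: -32 ≥ -35 ✓

feasible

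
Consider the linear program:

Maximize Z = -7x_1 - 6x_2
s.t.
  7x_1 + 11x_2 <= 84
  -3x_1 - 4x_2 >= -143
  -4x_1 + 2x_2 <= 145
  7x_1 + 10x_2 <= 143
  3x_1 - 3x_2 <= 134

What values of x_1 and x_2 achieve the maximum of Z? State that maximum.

x_1 = -703/6, x_2 = -971/6, maximum Z = 10747/6

Corner points and Z = -7x_1 - 6x_2:
  (-1427/58, 1351/58) → Z = 1883/58
  (863/27, -343/27) → Z = -3983/27
  (-703/6, -971/6) → Z = 10747/6

The binding constraints are -4x_1 + 2x_2 = 145 and 3x_1 - 3x_2 = 134.
Solving simultaneously gives x_1 = -703/6, x_2 = -971/6.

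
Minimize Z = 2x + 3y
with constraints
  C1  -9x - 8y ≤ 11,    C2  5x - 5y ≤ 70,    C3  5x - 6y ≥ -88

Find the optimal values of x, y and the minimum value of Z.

x = 101/17, y = -137/17, minimum Z = -209/17

The optimum lies where -9x - 8y = 11 and 5x - 5y = 70.
Solving simultaneously gives x = 101/17, y = -137/17.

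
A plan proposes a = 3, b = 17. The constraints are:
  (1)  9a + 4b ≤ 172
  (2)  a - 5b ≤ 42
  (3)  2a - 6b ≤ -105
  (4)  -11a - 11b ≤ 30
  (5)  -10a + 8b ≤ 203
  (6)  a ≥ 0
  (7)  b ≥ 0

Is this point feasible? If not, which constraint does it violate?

Constraint (3): 2a - 6b = -96, which is not ≤ -105. All other constraints are satisfied.

not feasible — violates (3)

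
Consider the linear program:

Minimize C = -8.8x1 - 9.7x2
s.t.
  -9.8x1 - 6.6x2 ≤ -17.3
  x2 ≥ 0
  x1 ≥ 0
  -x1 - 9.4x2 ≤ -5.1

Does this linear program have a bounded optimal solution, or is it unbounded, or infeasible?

unbounded

From the feasible point (0, 173/66), moving in the direction (0, 1) keeps every constraint satisfied while C decreases without bound.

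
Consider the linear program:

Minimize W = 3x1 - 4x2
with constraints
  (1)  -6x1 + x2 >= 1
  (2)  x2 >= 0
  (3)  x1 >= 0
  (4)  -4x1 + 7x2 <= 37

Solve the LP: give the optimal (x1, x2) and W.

Extreme points and W = 3x1 - 4x2:
  (0, 1) → W = -4
  (15/19, 109/19) → W = -391/19
  (0, 37/7) → W = -148/7

x1 = 0, x2 = 37/7, minimum W = -148/7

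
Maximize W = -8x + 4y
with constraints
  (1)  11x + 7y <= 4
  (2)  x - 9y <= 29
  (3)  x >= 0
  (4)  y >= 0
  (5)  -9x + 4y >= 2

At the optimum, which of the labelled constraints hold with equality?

Vertices and W = -8x + 4y:
  (0, 4/7) → W = 16/7
  (2/107, 58/107) → W = 216/107
  (0, 1/2) → W = 2

The maximum is at (0, 4/7). Substituting into each constraint, equality holds for (1) and (3); the remaining constraints have slack.

(1) and (3)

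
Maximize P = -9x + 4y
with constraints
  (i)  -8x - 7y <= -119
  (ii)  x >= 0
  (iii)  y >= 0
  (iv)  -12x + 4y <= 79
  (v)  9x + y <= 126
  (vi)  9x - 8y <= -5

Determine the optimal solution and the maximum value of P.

x = 425/48, y = 741/16, maximum P = 1689/16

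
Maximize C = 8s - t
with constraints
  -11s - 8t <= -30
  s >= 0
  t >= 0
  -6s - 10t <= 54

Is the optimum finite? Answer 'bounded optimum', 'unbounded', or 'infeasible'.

unbounded

From the feasible point (0, 15/4), moving in the direction (1, 0) keeps every constraint satisfied while C increases without bound.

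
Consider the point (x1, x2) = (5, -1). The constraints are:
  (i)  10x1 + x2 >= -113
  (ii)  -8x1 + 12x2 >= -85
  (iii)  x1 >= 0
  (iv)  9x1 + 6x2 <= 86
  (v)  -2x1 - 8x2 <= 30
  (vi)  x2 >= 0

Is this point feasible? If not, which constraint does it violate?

not feasible — violates (vi)

Constraint (vi): x2 = -1, which is not ≥ 0. All other constraints are satisfied.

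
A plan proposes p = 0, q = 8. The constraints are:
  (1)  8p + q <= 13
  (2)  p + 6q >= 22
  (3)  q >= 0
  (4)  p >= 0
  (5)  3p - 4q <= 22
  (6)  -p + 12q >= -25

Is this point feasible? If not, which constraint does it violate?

(1): 8 ≤ 13 ✓
(2): 48 ≥ 22 ✓
(3): 8 ≥ 0 ✓
(4): 0 ≥ 0 ✓
(5): -32 ≤ 22 ✓
(6): 96 ≥ -25 ✓

feasible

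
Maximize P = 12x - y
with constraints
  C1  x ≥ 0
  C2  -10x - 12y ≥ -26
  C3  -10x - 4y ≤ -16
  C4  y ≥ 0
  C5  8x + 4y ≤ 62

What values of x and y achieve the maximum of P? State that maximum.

x = 13/5, y = 0, maximum P = 156/5

The optimum lies where -10x - 12y = -26 and y = 0.
Solving simultaneously gives x = 13/5, y = 0.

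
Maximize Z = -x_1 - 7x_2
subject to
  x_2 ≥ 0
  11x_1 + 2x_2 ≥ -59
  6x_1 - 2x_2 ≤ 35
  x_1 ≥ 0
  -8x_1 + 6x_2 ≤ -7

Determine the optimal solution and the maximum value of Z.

Corner points and Z = -x_1 - 7x_2:
  (35/6, 0) → Z = -35/6
  (7/8, 0) → Z = -7/8
  (49/5, 119/10) → Z = -931/10

The optimum lies where x_2 = 0 and -8x_1 + 6x_2 = -7.
Solving simultaneously gives x_1 = 7/8, x_2 = 0.

x_1 = 7/8, x_2 = 0, maximum Z = -7/8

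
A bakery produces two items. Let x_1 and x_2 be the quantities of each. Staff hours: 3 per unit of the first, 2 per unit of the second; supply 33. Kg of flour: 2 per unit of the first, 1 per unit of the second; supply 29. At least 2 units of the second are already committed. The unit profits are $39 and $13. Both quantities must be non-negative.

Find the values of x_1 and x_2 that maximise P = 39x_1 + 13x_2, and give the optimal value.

x_1 = 29/3, x_2 = 2, maximum P = 403

The binding constraints are 3x_1 + 2x_2 = 33 and x_2 = 2.
Solving simultaneously gives x_1 = 29/3, x_2 = 2.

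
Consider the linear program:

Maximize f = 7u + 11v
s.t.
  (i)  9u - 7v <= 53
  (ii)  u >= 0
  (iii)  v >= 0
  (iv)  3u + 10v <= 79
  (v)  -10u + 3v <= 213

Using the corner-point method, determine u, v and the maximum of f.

u = 361/37, v = 184/37, maximum f = 123

Extreme points and f = 7u + 11v:
  (53/9, 0) → f = 371/9
  (361/37, 184/37) → f = 123
  (0, 0) → f = 0
  (0, 79/10) → f = 869/10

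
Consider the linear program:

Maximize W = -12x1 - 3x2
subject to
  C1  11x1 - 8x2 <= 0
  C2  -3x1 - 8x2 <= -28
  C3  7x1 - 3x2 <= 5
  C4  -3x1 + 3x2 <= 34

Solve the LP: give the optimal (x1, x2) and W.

x1 = -188/33, x2 = 62/11, maximum W = 566/11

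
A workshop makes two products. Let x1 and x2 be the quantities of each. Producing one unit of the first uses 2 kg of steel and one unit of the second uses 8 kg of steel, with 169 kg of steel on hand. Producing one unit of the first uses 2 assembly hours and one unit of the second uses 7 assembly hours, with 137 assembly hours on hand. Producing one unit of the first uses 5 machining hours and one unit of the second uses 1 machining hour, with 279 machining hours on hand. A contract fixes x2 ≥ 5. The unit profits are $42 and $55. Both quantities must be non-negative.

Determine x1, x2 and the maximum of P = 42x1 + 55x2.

x1 = 51, x2 = 5, maximum P = 2417

Extreme points and P = 42x1 + 55x2:
  (0, 137/7) → P = 7535/7
  (0, 5) → P = 275
  (51, 5) → P = 2417

At the optimal vertex, 2x1 + 7x2 = 137 and x2 = 5.
Solving simultaneously gives x1 = 51, x2 = 5.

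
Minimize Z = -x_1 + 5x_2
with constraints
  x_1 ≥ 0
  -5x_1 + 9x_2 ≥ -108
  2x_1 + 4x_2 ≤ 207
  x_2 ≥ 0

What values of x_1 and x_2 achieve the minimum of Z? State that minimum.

x_1 = 108/5, x_2 = 0, minimum Z = -108/5

At the optimal vertex, -5x_1 + 9x_2 = -108 and x_2 = 0.
Solving simultaneously gives x_1 = 108/5, x_2 = 0.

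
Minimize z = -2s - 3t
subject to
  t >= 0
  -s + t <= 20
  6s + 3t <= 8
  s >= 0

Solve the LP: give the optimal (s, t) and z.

s = 0, t = 8/3, minimum z = -8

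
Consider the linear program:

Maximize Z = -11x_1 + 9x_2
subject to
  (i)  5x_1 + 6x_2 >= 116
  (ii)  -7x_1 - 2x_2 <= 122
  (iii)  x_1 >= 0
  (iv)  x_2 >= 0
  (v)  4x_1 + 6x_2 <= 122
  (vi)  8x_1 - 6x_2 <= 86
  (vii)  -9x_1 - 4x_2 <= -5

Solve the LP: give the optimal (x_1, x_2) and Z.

x_1 = 0, x_2 = 61/3, maximum Z = 183

Vertices and Z = -11x_1 + 9x_2:
  (0, 58/3) → Z = 174
  (202/13, 83/13) → Z = -1475/13
  (0, 61/3) → Z = 183
  (52/3, 79/9) → Z = -335/3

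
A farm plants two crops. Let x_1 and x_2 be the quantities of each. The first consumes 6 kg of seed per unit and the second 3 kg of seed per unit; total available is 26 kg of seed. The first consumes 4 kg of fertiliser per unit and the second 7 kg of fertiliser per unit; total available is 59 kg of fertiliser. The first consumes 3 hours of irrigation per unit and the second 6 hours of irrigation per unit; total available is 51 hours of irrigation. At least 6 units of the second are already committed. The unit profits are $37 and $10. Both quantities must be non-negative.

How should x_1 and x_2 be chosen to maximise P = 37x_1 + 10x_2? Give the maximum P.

x_1 = 4/3, x_2 = 6, maximum P = 328/3

Vertices and P = 37x_1 + 10x_2:
  (0, 59/7) → P = 590/7
  (0, 6) → P = 60
  (1/6, 25/3) → P = 179/2
  (4/3, 6) → P = 328/3

The optimum lies where 6x_1 + 3x_2 = 26 and x_2 = 6.
Solving simultaneously gives x_1 = 4/3, x_2 = 6.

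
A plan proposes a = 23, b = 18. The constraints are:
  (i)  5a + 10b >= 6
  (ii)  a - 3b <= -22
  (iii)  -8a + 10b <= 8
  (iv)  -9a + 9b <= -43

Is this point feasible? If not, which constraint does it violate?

feasible

(i): 295 ≥ 6 ✓
(ii): -31 ≤ -22 ✓
(iii): -4 ≤ 8 ✓
(iv): -45 ≤ -43 ✓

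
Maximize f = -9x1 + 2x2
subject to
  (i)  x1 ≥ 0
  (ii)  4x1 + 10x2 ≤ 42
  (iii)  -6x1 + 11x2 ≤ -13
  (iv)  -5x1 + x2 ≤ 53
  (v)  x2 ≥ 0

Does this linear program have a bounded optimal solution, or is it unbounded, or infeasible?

Vertices and f = -9x1 + 2x2:
  (74/13, 25/13) → f = -616/13
  (21/2, 0) → f = -189/2
  (13/6, 0) → f = -39/2
The feasible region has finitely many vertices and no improving ray; the maximum is -39/2 at (13/6, 0).

bounded optimum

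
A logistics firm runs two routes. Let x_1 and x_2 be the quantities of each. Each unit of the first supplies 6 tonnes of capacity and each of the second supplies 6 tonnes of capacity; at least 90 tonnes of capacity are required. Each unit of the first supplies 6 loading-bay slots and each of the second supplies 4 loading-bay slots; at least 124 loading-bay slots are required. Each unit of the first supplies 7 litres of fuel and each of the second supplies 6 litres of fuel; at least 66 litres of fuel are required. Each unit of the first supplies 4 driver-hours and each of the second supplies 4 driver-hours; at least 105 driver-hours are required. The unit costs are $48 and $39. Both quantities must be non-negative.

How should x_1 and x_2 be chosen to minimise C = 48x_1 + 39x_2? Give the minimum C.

x_1 = 19/2, x_2 = 67/4, minimum C = 4437/4

Feasible corners and C = 48x_1 + 39x_2:
  (0, 31) → C = 1209
  (105/4, 0) → C = 1260
  (19/2, 67/4) → C = 4437/4
The feasible region is unbounded (it extends along (0, 1), (1, 0)), but C strictly increases along every unbounded feasible direction, so there is no improving ray and the minimum is attained at a vertex.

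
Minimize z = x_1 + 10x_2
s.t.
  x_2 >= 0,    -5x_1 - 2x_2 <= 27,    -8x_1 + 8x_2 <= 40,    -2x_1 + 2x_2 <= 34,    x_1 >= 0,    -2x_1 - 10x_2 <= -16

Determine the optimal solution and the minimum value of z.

Feasible corners and z = x_1 + 10x_2:
  (8, 0) → z = 8
  (0, 5) → z = 50
  (0, 8/5) → z = 16
The feasible region is unbounded (it extends along (1, 1), (1, 0)), but z strictly increases along every unbounded feasible direction, so there is no improving ray and the minimum is attained at a vertex.

x_1 = 8, x_2 = 0, minimum z = 8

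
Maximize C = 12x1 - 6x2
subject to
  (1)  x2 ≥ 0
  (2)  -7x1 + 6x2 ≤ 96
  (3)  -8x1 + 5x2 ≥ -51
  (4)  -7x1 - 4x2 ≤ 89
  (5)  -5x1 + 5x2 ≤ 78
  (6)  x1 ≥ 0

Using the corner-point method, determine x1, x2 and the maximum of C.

Feasible corners and C = 12x1 - 6x2:
  (51/8, 0) → C = 153/2
  (0, 0) → C = 0
  (43, 293/5) → C = 822/5
  (0, 78/5) → C = -468/5

The optimum lies where -8x1 + 5x2 = -51 and -5x1 + 5x2 = 78.
Solving simultaneously gives x1 = 43, x2 = 293/5.

x1 = 43, x2 = 293/5, maximum C = 822/5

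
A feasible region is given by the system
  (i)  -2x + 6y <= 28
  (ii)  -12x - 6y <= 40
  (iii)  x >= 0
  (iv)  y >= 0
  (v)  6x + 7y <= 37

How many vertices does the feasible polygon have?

4

Intersecting each pair of boundary lines and keeping only the points that satisfy every inequality leaves:
  (0, 14/3)
  (13/25, 121/25)
  (0, 0)
  (37/6, 0)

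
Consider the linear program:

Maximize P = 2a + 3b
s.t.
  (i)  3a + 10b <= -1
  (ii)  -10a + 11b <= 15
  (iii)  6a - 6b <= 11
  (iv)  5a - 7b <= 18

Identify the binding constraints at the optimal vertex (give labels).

(i) and (iii)

Vertices and P = 2a + 3b:
  (-23/19, 5/19) → P = -31/19
  (4/3, -1/2) → P = 7/6
  (-101/5, -17) → P = -457/5
  (-31/12, -53/12) → P = -221/12

The maximum is at (4/3, -1/2). Substituting into each constraint, equality holds for (i) and (iii); the remaining constraints have slack.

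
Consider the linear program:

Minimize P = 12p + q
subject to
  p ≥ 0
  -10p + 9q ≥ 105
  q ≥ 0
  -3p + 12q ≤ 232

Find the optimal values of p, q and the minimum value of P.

p = 0, q = 35/3, minimum P = 35/3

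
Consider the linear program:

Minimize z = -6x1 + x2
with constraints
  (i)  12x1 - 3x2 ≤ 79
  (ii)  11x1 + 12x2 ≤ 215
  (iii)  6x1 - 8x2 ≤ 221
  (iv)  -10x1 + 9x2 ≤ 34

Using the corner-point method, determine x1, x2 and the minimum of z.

Extreme points and z = -6x1 + x2:
  (9, 29/3) → z = -133/3
  (-31/78, -363/13) → z = -332/13
  (509/73, 2524/219) → z = -6638/219
  (-2261/26, -1207/13) → z = 5576/13

x1 = 9, x2 = 29/3, minimum z = -133/3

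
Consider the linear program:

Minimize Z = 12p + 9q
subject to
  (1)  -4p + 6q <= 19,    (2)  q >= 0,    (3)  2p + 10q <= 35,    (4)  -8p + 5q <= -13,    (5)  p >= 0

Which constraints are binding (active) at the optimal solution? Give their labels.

(2) and (4)

Vertices and Z = 12p + 9q:
  (35/2, 0) → Z = 210
  (13/8, 0) → Z = 39/2
  (61/18, 127/45) → Z = 991/15

The minimum is at (13/8, 0). Substituting into each constraint, equality holds for (2) and (4); the remaining constraints have slack.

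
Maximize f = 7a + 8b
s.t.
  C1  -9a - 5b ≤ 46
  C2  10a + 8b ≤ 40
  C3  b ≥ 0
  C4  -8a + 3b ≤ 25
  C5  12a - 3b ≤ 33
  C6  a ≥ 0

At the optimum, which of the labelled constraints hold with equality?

C2 and C6

Corner points and f = 7a + 8b:
  (64/21, 25/21) → f = 216/7
  (0, 5) → f = 40
  (11/4, 0) → f = 77/4
  (0, 0) → f = 0

The maximum is at (0, 5). Substituting into each constraint, equality holds for C2 and C6; the remaining constraints have slack.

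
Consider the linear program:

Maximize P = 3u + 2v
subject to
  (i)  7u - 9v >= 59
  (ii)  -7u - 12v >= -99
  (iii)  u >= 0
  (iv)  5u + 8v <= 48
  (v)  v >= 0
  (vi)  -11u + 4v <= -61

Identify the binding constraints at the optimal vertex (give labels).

Feasible corners and P = 3u + 2v:
  (904/101, 41/101) → P = 2794/101
  (59/7, 0) → P = 177/7
  (48/5, 0) → P = 144/5

The maximum is at (48/5, 0). Substituting into each constraint, equality holds for (iv) and (v); the remaining constraints have slack.

(iv) and (v)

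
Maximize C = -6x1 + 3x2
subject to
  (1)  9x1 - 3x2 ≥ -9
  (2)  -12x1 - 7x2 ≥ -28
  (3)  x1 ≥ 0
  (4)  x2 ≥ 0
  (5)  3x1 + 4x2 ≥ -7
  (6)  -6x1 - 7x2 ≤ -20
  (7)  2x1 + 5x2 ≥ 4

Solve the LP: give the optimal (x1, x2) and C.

Extreme points and C = -6x1 + 3x2:
  (7/33, 40/11) → C = 106/11
  (0, 3) → C = 9
  (4/3, 12/7) → C = -20/7
  (0, 20/7) → C = 60/7

x1 = 7/33, x2 = 40/11, maximum C = 106/11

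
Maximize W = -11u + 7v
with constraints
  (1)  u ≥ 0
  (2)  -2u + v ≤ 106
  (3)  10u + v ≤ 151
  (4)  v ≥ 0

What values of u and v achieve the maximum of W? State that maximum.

Corner points and W = -11u + 7v:
  (0, 106) → W = 742
  (0, 0) → W = 0
  (15/4, 227/2) → W = 3013/4
  (151/10, 0) → W = -1661/10

At the optimal vertex, -2u + v = 106 and 10u + v = 151.
Solving simultaneously gives u = 15/4, v = 227/2.

u = 15/4, v = 227/2, maximum W = 3013/4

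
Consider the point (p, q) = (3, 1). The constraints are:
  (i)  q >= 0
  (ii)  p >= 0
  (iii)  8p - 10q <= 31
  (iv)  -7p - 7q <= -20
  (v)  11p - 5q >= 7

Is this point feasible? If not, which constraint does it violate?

(i): 1 ≥ 0 ✓
(ii): 3 ≥ 0 ✓
(iii): 14 ≤ 31 ✓
(iv): -28 ≤ -20 ✓
(v): 28 ≥ 7 ✓

feasible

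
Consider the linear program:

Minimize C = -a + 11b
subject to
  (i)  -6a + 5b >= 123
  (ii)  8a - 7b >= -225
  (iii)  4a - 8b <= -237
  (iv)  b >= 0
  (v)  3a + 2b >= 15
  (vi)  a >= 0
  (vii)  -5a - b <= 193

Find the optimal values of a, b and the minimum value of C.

a = 0, b = 237/8, minimum C = 2607/8

Extreme points and C = -a + 11b:
  (132, 183) → C = 1881
  (201/28, 465/14) → C = 10029/28
  (0, 225/7) → C = 2475/7
  (0, 237/8) → C = 2607/8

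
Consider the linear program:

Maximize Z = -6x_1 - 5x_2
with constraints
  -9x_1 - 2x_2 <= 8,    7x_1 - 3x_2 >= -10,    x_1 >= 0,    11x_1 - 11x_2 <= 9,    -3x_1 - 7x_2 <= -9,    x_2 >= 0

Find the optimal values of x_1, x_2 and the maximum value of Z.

x_1 = 0, x_2 = 9/7, maximum Z = -45/7

Vertices and Z = -6x_1 - 5x_2:
  (0, 10/3) → Z = -50/3
  (0, 9/7) → Z = -45/7
  (81/55, 36/55) → Z = -666/55
The feasible region is unbounded (it extends along (3, 7), (1, 1)), but Z strictly decreases along every unbounded feasible direction, so there is no improving ray and the maximum is attained at a vertex.

The binding constraints are x_1 = 0 and -3x_1 - 7x_2 = -9.
Solving simultaneously gives x_1 = 0, x_2 = 9/7.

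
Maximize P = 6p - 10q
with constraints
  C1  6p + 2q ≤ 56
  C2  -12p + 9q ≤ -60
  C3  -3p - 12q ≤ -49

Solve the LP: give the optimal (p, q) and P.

Vertices and P = 6p - 10q:
  (8, 4) → P = 8
  (287/33, 21/11) → P = 364/11
  (129/19, 136/57) → P = 962/57

The optimum lies where 6p + 2q = 56 and -3p - 12q = -49.
Solving simultaneously gives p = 287/33, q = 21/11.

p = 287/33, q = 21/11, maximum P = 364/11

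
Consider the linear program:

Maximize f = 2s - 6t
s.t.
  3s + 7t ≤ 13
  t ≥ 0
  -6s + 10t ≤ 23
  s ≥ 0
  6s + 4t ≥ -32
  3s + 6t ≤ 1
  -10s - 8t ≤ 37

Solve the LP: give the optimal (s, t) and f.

s = 1/3, t = 0, maximum f = 2/3

Corner points and f = 2s - 6t:
  (0, 0) → f = 0
  (1/3, 0) → f = 2/3
  (0, 1/6) → f = -1

The optimum lies where t = 0 and 3s + 6t = 1.
Solving simultaneously gives s = 1/3, t = 0.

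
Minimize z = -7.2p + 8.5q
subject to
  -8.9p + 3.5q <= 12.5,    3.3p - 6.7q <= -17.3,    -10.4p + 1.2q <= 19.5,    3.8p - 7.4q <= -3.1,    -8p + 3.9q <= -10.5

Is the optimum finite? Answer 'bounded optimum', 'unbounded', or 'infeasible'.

unbounded

From the feasible point (103.125, 53.375), moving in the direction (7.4, 3.8) keeps every constraint satisfied while z decreases without bound.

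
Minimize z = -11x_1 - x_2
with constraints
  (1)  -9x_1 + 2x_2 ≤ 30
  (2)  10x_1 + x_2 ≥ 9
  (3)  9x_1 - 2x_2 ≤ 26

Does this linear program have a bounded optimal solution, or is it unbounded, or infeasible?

unbounded

From the feasible point (-12/29, 381/29), moving in the direction (2, 9) keeps every constraint satisfied while z decreases without bound.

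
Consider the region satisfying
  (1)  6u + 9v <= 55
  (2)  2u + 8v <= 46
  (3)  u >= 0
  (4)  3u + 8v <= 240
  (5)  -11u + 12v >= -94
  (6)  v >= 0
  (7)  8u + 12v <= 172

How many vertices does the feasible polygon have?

Intersecting each pair of boundary lines and keeping only the points that satisfy every inequality leaves:
  (13/15, 83/15)
  (502/57, 41/171)
  (0, 23/4)
  (0, 0)
  (94/11, 0)

5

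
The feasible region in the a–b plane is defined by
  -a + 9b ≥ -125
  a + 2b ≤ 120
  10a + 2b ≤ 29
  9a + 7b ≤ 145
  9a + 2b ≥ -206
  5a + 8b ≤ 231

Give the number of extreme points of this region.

5

The feasible vertices (each the meet of two boundaries and inside every other half-plane) are:
  (511/92, -1221/92)
  (-1604/83, -1331/83)
  (-87/52, 1189/52)
  (-457/37, 1354/37)
  (-1055/31, 3109/62)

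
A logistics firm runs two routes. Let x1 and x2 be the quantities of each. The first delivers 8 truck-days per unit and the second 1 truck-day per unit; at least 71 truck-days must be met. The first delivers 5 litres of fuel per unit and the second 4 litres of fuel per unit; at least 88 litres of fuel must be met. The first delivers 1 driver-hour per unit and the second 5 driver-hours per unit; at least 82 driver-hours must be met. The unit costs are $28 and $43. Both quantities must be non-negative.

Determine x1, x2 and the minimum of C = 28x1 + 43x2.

Vertices and C = 28x1 + 43x2:
  (0, 71) → C = 3053
  (82, 0) → C = 2296
  (7, 15) → C = 841
The feasible region is unbounded (it extends along (0, 1), (1, 0)), but C strictly increases along every unbounded feasible direction, so there is no improving ray and the minimum is attained at a vertex.

The binding constraints are 8x1 + x2 = 71 and x1 + 5x2 = 82.
Solving simultaneously gives x1 = 7, x2 = 15.

x1 = 7, x2 = 15, minimum C = 841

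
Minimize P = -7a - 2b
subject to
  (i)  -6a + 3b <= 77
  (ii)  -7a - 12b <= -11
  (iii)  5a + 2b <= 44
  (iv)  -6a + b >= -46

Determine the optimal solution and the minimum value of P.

Corner points and P = -7a - 2b:
  (-297/31, 605/93) → P = 5027/93
  (-22/27, 649/27) → P = -1144/27
  (563/79, -256/79) → P = -3429/79
  (8, 2) → P = -60

At the optimal vertex, 5a + 2b = 44 and -6a + b = -46.
Solving simultaneously gives a = 8, b = 2.

a = 8, b = 2, minimum P = -60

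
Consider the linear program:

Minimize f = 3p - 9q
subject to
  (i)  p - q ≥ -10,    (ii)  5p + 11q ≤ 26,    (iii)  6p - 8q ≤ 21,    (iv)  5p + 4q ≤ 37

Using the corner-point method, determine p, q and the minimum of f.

Vertices and f = 3p - 9q:
  (-21/4, 19/4) → f = -117/2
  (-101/2, -81/2) → f = 213
  (439/106, 51/106) → f = 429/53

p = -21/4, q = 19/4, minimum f = -117/2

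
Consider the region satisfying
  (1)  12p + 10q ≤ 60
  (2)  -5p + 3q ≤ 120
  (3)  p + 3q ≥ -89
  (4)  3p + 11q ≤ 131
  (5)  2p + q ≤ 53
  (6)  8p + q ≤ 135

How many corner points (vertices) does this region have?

Intersecting each pair of boundary lines and keeping only the points that satisfy every inequality leaves:
  (-325/51, 232/17)
  (645/34, -285/17)
  (-209/6, -325/18)
  (-927/64, 1015/64)
  (494/23, -847/23)

5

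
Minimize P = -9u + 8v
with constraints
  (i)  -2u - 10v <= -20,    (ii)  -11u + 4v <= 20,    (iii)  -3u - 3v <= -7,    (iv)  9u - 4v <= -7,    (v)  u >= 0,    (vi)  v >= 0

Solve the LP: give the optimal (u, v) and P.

Extreme points and P = -9u + 8v:
  (0, 5) → P = 40
  (7/39, 28/13) → P = 203/13
  (0, 7/3) → P = 56/3
The feasible region is unbounded (it extends along (4, 9), (4, 11)), but P strictly increases along every unbounded feasible direction, so there is no improving ray and the minimum is attained at a vertex.

The binding constraints are -3u - 3v = -7 and 9u - 4v = -7.
Solving simultaneously gives u = 7/39, v = 28/13.

u = 7/39, v = 28/13, minimum P = 203/13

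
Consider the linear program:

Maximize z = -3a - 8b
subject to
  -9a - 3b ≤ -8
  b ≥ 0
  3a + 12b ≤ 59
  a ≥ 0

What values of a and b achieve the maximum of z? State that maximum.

a = 8/9, b = 0, maximum z = -8/3

Feasible corners and z = -3a - 8b:
  (8/9, 0) → z = -8/3
  (0, 8/3) → z = -64/3
  (59/3, 0) → z = -59
  (0, 59/12) → z = -118/3

The optimum lies where -9a - 3b = -8 and b = 0.
Solving simultaneously gives a = 8/9, b = 0.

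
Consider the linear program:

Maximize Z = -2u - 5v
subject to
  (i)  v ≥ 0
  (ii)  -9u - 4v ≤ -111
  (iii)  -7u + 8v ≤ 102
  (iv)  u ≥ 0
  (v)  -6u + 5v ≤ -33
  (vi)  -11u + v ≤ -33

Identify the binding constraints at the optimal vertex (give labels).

Feasible corners and Z = -2u - 5v:
  (37/3, 0) → Z = -74/3
  (229/23, 123/23) → Z = -1073/23
  (774/13, 843/13) → Z = -5763/13
The feasible region is unbounded (it extends along (8, 7), (1, 0)), but Z strictly decreases along every unbounded feasible direction, so there is no improving ray and the maximum is attained at a vertex.

The maximum is at (37/3, 0). Substituting into each constraint, equality holds for (i) and (ii); the remaining constraints have slack.

(i) and (ii)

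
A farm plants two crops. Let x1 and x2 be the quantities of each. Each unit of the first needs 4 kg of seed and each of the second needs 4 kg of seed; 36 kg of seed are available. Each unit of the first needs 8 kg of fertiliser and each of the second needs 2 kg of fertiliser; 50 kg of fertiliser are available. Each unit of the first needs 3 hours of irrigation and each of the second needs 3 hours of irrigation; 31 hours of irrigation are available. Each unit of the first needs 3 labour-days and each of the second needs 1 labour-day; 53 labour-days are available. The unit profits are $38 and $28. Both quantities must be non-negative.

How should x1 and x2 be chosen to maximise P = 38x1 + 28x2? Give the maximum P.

x1 = 16/3, x2 = 11/3, maximum P = 916/3

Extreme points and P = 38x1 + 28x2:
  (0, 0) → P = 0
  (0, 9) → P = 252
  (25/4, 0) → P = 475/2
  (16/3, 11/3) → P = 916/3

At the optimal vertex, 4x1 + 4x2 = 36 and 8x1 + 2x2 = 50.
Solving simultaneously gives x1 = 16/3, x2 = 11/3.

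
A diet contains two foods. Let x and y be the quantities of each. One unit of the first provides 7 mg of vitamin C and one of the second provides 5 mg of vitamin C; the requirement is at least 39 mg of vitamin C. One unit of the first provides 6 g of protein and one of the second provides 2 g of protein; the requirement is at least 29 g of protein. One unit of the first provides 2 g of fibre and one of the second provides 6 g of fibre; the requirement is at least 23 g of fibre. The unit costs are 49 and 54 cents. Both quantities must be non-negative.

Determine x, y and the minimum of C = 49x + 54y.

Vertices and C = 49x + 54y:
  (0, 29/2) → C = 783
  (23/2, 0) → C = 1127/2
  (4, 5/2) → C = 331
The feasible region is unbounded (it extends along (0, 1), (1, 0)), but C strictly increases along every unbounded feasible direction, so there is no improving ray and the minimum is attained at a vertex.

x = 4, y = 5/2, minimum C = 331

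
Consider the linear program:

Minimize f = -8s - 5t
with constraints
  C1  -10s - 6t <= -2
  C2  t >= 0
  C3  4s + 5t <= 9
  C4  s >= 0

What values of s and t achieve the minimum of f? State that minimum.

s = 9/4, t = 0, minimum f = -18

Vertices and f = -8s - 5t:
  (1/5, 0) → f = -8/5
  (0, 1/3) → f = -5/3
  (9/4, 0) → f = -18
  (0, 9/5) → f = -9

The optimum lies where t = 0 and 4s + 5t = 9.
Solving simultaneously gives s = 9/4, t = 0.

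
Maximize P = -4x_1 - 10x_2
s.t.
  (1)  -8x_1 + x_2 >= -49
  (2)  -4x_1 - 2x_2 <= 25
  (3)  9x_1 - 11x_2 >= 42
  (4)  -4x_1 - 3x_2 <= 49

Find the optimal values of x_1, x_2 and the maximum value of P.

The binding constraints are -8x_1 + x_2 = -49 and -4x_1 - 2x_2 = 25.
Solving simultaneously gives x_1 = 73/20, x_2 = -99/5.

x_1 = 73/20, x_2 = -99/5, maximum P = 917/5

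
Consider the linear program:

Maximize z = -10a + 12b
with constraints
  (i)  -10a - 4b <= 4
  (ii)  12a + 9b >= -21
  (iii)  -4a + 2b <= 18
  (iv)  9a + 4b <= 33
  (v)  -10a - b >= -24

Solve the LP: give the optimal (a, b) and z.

a = -3/17, b = 147/17, maximum z = 1794/17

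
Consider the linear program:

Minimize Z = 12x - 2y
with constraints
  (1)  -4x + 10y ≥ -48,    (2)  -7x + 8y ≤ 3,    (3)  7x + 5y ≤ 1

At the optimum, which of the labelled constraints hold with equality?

(1) and (2)

Feasible corners and Z = 12x - 2y:
  (-207/19, -174/19) → Z = -2136/19
  (25/9, -166/45) → Z = 1832/45
  (-1/13, 4/13) → Z = -20/13

The minimum is at (-207/19, -174/19). Substituting into each constraint, equality holds for (1) and (2); the remaining constraints have slack.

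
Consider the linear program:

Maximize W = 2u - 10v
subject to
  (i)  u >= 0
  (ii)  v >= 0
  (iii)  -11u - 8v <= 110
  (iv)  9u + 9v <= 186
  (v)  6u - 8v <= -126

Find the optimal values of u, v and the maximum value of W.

u = 0, v = 63/4, maximum W = -315/2

Extreme points and W = 2u - 10v:
  (0, 62/3) → W = -620/3
  (0, 63/4) → W = -315/2
  (59/21, 125/7) → W = -3632/21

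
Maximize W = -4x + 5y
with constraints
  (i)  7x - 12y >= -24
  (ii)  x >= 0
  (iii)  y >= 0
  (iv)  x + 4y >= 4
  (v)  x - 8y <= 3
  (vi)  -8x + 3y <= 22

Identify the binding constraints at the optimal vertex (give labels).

(i) and (ii)

Extreme points and W = -4x + 5y:
  (0, 2) → W = 10
  (0, 1) → W = 5
  (11/3, 1/12) → W = -57/4
The feasible region is unbounded (it extends along (12, 7), (8, 1)), but W strictly decreases along every unbounded feasible direction, so there is no improving ray and the maximum is attained at a vertex.

The maximum is at (0, 2). Substituting into each constraint, equality holds for (i) and (ii); the remaining constraints have slack.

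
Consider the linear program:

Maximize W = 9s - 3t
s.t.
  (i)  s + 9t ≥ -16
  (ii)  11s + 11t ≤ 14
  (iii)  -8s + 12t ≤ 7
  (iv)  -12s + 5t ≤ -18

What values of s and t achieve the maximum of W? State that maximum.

Feasible corners and W = 9s - 3t:
  (151/44, -95/44) → W = 411/11
  (82/113, -210/113) → W = 1368/113
  (268/187, -30/187) → W = 2502/187

The binding constraints are s + 9t = -16 and 11s + 11t = 14.
Solving simultaneously gives s = 151/44, t = -95/44.

s = 151/44, t = -95/44, maximum W = 411/11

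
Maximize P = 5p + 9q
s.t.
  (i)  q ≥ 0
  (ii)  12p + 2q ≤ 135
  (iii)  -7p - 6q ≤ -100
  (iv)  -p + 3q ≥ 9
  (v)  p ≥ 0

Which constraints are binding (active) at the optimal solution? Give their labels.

Feasible corners and P = 5p + 9q:
  (387/38, 243/38) → P = 2061/19
  (0, 135/2) → P = 1215/2
  (82/9, 163/27) → P = 899/9
  (0, 50/3) → P = 150

The maximum is at (0, 135/2). Substituting into each constraint, equality holds for (ii) and (v); the remaining constraints have slack.

(ii) and (v)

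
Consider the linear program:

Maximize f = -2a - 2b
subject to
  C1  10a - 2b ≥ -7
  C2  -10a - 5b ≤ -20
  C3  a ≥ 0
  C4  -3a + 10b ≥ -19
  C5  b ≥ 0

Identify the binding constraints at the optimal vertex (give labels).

Feasible corners and f = -2a - 2b:
  (1/14, 27/7) → f = -55/7
  (2, 0) → f = -4
  (19/3, 0) → f = -38/3
The feasible region is unbounded (it extends along (1, 5), (10, 3)), but f strictly decreases along every unbounded feasible direction, so there is no improving ray and the maximum is attained at a vertex.

The maximum is at (2, 0). Substituting into each constraint, equality holds for C2 and C5; the remaining constraints have slack.

C2 and C5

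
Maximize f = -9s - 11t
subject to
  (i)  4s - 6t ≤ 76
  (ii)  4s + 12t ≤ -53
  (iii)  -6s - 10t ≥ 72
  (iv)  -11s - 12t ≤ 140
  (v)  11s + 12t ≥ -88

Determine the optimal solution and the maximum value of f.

Vertices and f = -9s - 11t:
  (82/19, -186/19) → f = 1308/19
  (64/19, -198/19) → f = 1602/19
  (-8/19, -132/19) → f = 1524/19

At the optimal vertex, 4s - 6t = 76 and 11s + 12t = -88.
Solving simultaneously gives s = 64/19, t = -198/19.

s = 64/19, t = -198/19, maximum f = 1602/19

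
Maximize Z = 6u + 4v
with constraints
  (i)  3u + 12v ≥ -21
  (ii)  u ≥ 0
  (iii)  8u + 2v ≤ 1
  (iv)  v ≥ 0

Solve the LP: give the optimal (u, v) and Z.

u = 0, v = 1/2, maximum Z = 2

Vertices and Z = 6u + 4v:
  (0, 1/2) → Z = 2
  (0, 0) → Z = 0
  (1/8, 0) → Z = 3/4

The binding constraints are u = 0 and 8u + 2v = 1.
Solving simultaneously gives u = 0, v = 1/2.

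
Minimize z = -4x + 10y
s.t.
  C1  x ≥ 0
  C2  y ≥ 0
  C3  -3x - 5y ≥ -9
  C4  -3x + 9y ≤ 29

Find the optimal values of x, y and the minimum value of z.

Vertices and z = -4x + 10y:
  (0, 0) → z = 0
  (0, 9/5) → z = 18
  (3, 0) → z = -12

The binding constraints are y = 0 and -3x - 5y = -9.
Solving simultaneously gives x = 3, y = 0.

x = 3, y = 0, minimum z = -12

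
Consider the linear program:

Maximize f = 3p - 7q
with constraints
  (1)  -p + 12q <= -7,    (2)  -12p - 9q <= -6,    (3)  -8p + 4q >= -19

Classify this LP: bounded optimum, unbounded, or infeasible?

Feasible corners and f = 3p - 7q:
  (15/17, -26/51) → f = 317/51
  (50/23, -37/92) → f = 859/92
  (13/8, -3/2) → f = 123/8
The feasible region has finitely many vertices and no improving ray; the maximum is 123/8 at (13/8, -3/2).

bounded optimum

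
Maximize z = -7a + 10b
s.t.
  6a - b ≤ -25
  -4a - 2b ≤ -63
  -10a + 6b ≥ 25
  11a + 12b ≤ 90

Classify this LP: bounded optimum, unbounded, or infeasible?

The boundaries 6a - b = -25 and -4a - 2b = -63 meet at (13/16, 239/8), but that point violates 11a + 12b ≤ 90. Every candidate vertex is excluded by some other constraint, so the feasible region is empty.

infeasible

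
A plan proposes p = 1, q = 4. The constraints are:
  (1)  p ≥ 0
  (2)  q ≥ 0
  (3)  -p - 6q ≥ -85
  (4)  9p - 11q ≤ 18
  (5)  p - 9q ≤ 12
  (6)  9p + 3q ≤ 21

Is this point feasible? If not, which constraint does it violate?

feasible

(1): 1 ≥ 0 ✓
(2): 4 ≥ 0 ✓
(3): -25 ≥ -85 ✓
(4): -35 ≤ 18 ✓
(5): -35 ≤ 12 ✓
(6): 21 ≤ 21 ✓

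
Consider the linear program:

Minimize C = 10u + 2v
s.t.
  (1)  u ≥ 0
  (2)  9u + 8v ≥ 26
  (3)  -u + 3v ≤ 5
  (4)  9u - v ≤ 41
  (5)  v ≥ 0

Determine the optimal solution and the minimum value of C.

The optimum lies where 9u + 8v = 26 and -u + 3v = 5.
Solving simultaneously gives u = 38/35, v = 71/35.

u = 38/35, v = 71/35, minimum C = 522/35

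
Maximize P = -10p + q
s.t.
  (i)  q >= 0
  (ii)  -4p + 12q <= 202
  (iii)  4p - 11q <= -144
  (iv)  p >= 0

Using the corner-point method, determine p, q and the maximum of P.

Vertices and P = -10p + q:
  (247/2, 58) → P = -1177
  (0, 101/6) → P = 101/6
  (0, 144/11) → P = 144/11

At the optimal vertex, -4p + 12q = 202 and p = 0.
Solving simultaneously gives p = 0, q = 101/6.

p = 0, q = 101/6, maximum P = 101/6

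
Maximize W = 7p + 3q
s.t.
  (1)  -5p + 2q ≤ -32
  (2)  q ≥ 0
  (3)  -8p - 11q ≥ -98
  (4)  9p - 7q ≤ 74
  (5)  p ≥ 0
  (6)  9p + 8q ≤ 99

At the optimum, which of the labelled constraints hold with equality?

Extreme points and W = 7p + 3q:
  (32/5, 0) → W = 224/5
  (548/71, 234/71) → W = 4538/71
  (74/9, 0) → W = 518/9
  (61/7, 18/7) → W = 481/7
  (257/27, 5/3) → W = 1934/27

The maximum is at (257/27, 5/3). Substituting into each constraint, equality holds for (4) and (6); the remaining constraints have slack.

(4) and (6)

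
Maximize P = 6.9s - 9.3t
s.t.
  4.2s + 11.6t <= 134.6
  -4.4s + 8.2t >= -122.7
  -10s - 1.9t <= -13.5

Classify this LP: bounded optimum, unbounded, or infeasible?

bounded optimum

Feasible corners and P = 6.9s - 9.3t:
  (63176/2137, 3845/4274) → P = 8360703/42740
  (-4957/5401, 64465/5401) → P = -3168639/27005
  (11461/3012, -9730/753) → P = 1470123/10040
The feasible region has finitely many vertices and no improving ray; the maximum is 8360703/42740 at (63176/2137, 3845/4274).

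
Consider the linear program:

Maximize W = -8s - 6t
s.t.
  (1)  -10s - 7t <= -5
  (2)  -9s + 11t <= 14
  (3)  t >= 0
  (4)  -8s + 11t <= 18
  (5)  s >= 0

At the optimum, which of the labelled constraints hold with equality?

(1) and (3)

Feasible corners and W = -8s - 6t:
  (1/2, 0) → W = -4
  (0, 5/7) → W = -30/7
  (4, 50/11) → W = -652/11
  (0, 14/11) → W = -84/11
The feasible region is unbounded (it extends along (1, 0), (11, 8)), but W strictly decreases along every unbounded feasible direction, so there is no improving ray and the maximum is attained at a vertex.

The maximum is at (1/2, 0). Substituting into each constraint, equality holds for (1) and (3); the remaining constraints have slack.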